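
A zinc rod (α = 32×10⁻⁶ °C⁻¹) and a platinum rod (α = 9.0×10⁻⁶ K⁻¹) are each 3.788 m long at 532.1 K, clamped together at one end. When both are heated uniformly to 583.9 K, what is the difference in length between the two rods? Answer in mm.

ΔT = 51.8 K
zinc: ΔL = 32×10⁻⁶ × 3.788 m × 51.8 = 6.2790×10⁻³ m = 6.2790 mm
platinum: ΔL = 9.0×10⁻⁶ × 3.788 m × 51.8 = 1.7660×10⁻³ m = 1.7660 mm
difference = 6.2790 − 1.7660 = 4.513 mm

4.51 mm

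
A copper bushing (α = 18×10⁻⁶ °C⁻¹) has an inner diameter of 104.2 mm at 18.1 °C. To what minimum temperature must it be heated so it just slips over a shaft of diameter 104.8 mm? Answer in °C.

Required Δd = 104.8 − 104.2 = 0.6 mm
Δd = αd₀ΔT ⇒ ΔT = Δd/(αd₀) = 0.6 / (18×10⁻⁶ × 104.2) = 319.90 K
T_min = 18.1 + 319.90 = 338.00 °C

T = 338 °C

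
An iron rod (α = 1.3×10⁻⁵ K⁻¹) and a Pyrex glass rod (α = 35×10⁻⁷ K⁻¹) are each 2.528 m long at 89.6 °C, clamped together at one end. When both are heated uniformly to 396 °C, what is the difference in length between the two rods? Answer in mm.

ΔT = 306.4 K
iron: ΔL = 1.3×10⁻⁵ × 2.528 m × 306.4 = 1.0070×10⁻² m = 10.070 mm
Pyrex glass: ΔL = 35×10⁻⁷ × 2.528 m × 306.4 = 2.7110×10⁻³ m = 2.7110 mm
difference = 10.070 − 2.7110 = 7.359 mm

7.36 mm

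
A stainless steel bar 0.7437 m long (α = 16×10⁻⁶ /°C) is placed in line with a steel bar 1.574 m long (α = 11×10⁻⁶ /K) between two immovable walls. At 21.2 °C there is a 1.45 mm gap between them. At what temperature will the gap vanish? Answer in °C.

T = 70.8 °C

Gap closes when ΔL₁ + ΔL₂ = 1.45 mm = 1.45×10⁻³ m
(α₁L₁ + α₂L₂)ΔT = g
α₁L₁ + α₂L₂ = 16×10⁻⁶×0.7437 + 11×10⁻⁶×1.574 = 2.92132×10⁻⁵ m/K
ΔT = 1.45×10⁻³ / 2.92132×10⁻⁵ = 49.635 K
T = 21.2 + 49.635 = 70.835 °C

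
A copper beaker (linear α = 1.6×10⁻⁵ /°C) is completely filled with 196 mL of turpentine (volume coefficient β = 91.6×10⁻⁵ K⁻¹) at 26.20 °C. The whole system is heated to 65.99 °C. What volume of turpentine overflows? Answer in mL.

6.77 mL

The beaker also expands: β_container ≈ 3α = 4.8×10⁻⁵ /K
Net overflow = V₀(β_liq − 3α_cont)ΔT
β − 3α = 9.16×10⁻⁴ − 4.8×10⁻⁵ = 8.68×10⁻⁴ /K; ΔT = 39.79 K
ΔV = 196 × 8.68×10⁻⁴ × 39.79 = 6.77 mL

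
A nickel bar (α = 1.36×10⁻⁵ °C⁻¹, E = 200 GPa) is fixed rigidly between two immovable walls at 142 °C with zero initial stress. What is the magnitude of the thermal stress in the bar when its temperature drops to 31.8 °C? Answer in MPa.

σ = 300 MPa

Fully constrained: the free strain ε = αΔT is blocked, so σ = Eε = EαΔT.
|ΔT| = 110.2 K
σ = 200×10⁹ × 1.36×10⁻⁵ × 110.2 = 3.00×10⁸ Pa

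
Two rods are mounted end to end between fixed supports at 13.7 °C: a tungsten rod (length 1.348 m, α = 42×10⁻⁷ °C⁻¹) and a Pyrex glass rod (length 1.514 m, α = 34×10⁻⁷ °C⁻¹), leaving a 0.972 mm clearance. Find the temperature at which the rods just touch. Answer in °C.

T = 104 °C

Gap closes when ΔL₁ + ΔL₂ = 0.972 mm = 9.72×10⁻⁴ m
(α₁L₁ + α₂L₂)ΔT = g
α₁L₁ + α₂L₂ = 42×10⁻⁷×1.348 + 34×10⁻⁷×1.514 = 1.08092×10⁻⁵ m/K
ΔT = 9.72×10⁻⁴ / 1.08092×10⁻⁵ = 89.92 K
T = 13.7 + 89.92 = 103.62 °C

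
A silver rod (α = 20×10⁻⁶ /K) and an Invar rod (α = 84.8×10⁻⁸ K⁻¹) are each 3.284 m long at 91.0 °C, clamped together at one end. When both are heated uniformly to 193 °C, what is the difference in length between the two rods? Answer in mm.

6.42 mm

ΔT = 102.0 K
silver: ΔL = 20×10⁻⁶ × 3.284 m × 102.0 = 6.6994×10⁻³ m = 6.6994 mm
Invar: ΔL = 84.8×10⁻⁸ × 3.284 m × 102.0 = 2.8405×10⁻⁴ m = 0.28405 mm
difference = 6.6994 − 0.28405 = 6.41535 mm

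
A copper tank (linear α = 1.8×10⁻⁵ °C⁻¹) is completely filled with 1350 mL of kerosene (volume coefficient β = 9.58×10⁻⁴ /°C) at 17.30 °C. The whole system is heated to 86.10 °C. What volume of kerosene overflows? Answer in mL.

84.0 mL

The tank also expands: β_container ≈ 3α = 5.4×10⁻⁵ /K
Net overflow = V₀(β_liq − 3α_cont)ΔT
β − 3α = 9.58×10⁻⁴ − 5.4×10⁻⁵ = 9.04×10⁻⁴ /K; ΔT = 68.80 K
ΔV = 1350 × 9.04×10⁻⁴ × 68.80 = 84.0 mL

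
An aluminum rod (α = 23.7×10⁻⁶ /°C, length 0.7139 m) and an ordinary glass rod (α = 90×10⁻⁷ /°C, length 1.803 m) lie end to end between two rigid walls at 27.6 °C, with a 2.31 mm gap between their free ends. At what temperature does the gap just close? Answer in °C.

Gap closes when ΔL₁ + ΔL₂ = 2.31 mm = 2.31×10⁻³ m
(α₁L₁ + α₂L₂)ΔT = g
α₁L₁ + α₂L₂ = 23.7×10⁻⁶×0.7139 + 90×10⁻⁷×1.803 = 3.314643×10⁻⁵ m/K
ΔT = 2.31×10⁻³ / 3.314643×10⁻⁵ = 69.691 K
T = 27.6 + 69.691 = 97.291 °C

T = 97.3 °C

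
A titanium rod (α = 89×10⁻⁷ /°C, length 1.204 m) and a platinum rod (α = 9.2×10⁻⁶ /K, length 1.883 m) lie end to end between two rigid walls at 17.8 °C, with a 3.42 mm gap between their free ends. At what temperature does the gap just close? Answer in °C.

α₁L₁ = 1.07156×10⁻⁵ m/K, α₂L₂ = 1.73236×10⁻⁵ m/K → total 2.80392×10⁻⁵ m/K
ΔT = g/(α₁L₁+α₂L₂) = 3.42×10⁻³ / 2.80392×10⁻⁵ = 121.97 K
T = 17.8 + 121.97 = 139.77 °C

T = 140 °C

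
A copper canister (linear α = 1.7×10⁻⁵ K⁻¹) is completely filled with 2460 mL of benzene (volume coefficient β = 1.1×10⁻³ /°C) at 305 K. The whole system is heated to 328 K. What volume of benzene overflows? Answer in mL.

The canister also expands: β_container ≈ 3α = 5.1×10⁻⁵ /K
Net overflow = V₀(β_liq − 3α_cont)ΔT
β − 3α = 1.10×10⁻³ − 5.1×10⁻⁵ = 1.049×10⁻³ /K; ΔT = 23 K
ΔV = 2460 × 1.049×10⁻³ × 23 = 59.4 mL

59.4 mL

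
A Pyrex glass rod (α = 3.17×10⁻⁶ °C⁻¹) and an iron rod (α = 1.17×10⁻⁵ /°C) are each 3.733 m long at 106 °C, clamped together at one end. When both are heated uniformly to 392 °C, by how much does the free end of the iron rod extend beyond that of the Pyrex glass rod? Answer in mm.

ΔT = 286 K
Pyrex glass: ΔL = 3.17×10⁻⁶ × 3.733 m × 286 = 3.3844×10⁻³ m = 3.3844 mm
iron: ΔL = 1.17×10⁻⁵ × 3.733 m × 286 = 1.2491×10⁻² m = 12.491 mm
difference = 12.491 − 3.3844 = 9.1066 mm

9.11 mm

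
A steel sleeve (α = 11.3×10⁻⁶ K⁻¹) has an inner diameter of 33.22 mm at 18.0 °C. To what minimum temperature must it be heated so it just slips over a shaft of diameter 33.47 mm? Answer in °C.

T = 684 °C

Required Δd = 33.47 − 33.22 = 0.25 mm
Δd = αd₀ΔT ⇒ ΔT = Δd/(αd₀) = 0.25 / (11.3×10⁻⁶ × 33.22) = 665.98 K
T_min = 18.0 + 665.98 = 683.98 °C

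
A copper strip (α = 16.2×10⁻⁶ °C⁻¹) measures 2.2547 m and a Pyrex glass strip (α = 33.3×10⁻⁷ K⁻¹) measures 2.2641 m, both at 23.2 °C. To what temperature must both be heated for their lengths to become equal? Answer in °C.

T = 347.5 °C

L₁(1 + α₁ΔT) = L₂(1 + α₂ΔT) ⇒ ΔT = (L₂ − L₁)/(α₁L₁ − α₂L₂)
L₂ − L₁ = 2.2641 − 2.2547 = 9.40×10⁻³ m
α₁L₁ − α₂L₂ = 16.2×10⁻⁶×2.2547 − 33.3×10⁻⁷×2.2641 = 2.8986687×10⁻⁵ m/K
ΔT = 9.40×10⁻³ / 2.8986687×10⁻⁵ = 324.287 K
T = 23.2 + 324.287 = 347.487 °C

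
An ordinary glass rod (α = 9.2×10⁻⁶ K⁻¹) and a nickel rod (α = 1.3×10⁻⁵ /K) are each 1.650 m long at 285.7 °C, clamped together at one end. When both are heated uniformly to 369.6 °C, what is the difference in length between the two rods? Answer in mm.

ΔT = 83.9 K
ordinary glass: ΔL = 9.2×10⁻⁶ × 1.650 m × 83.9 = 1.2736×10⁻³ m = 1.2736 mm
nickel: ΔL = 1.3×10⁻⁵ × 1.650 m × 83.9 = 1.7997×10⁻³ m = 1.7997 mm
difference = 1.7997 − 1.2736 = 0.5261 mm

0.526 mm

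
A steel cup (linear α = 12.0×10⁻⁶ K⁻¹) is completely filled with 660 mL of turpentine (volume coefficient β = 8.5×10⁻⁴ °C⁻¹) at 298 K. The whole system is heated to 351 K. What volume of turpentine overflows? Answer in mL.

28.5 mL

The cup also expands: β_container ≈ 3α = 3.6×10⁻⁵ /K
Net overflow = V₀(β_liq − 3α_cont)ΔT
β − 3α = 8.50×10⁻⁴ − 3.6×10⁻⁵ = 8.14×10⁻⁴ /K; ΔT = 53 K
ΔV = 660 × 8.14×10⁻⁴ × 53 = 28.5 mL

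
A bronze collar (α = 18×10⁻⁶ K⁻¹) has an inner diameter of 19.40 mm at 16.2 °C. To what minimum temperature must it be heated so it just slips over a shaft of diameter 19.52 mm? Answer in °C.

Required Δd = 19.52 − 19.40 = 0.12 mm
Δd = αd₀ΔT ⇒ ΔT = Δd/(αd₀) = 0.12 / (18×10⁻⁶ × 19.40) = 343.64 K
T_min = 16.2 + 343.64 = 359.84 °C

T = 360 °C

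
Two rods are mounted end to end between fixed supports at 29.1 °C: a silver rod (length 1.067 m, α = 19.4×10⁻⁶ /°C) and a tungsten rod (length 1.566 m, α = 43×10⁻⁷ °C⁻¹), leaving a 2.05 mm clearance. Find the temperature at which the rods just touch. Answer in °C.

T = 104 °C

Gap closes when ΔL₁ + ΔL₂ = 2.05 mm = 2.05×10⁻³ m
(α₁L₁ + α₂L₂)ΔT = g
α₁L₁ + α₂L₂ = 19.4×10⁻⁶×1.067 + 43×10⁻⁷×1.566 = 2.74336×10⁻⁵ m/K
ΔT = 2.05×10⁻³ / 2.74336×10⁻⁵ = 74.73 K
T = 29.1 + 74.73 = 103.83 °C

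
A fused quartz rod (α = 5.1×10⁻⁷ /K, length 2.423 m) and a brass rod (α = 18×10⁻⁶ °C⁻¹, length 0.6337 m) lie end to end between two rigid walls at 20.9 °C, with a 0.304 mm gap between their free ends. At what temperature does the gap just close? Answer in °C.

T = 44.9 °C

α₁L₁ = 1.23573×10⁻⁶ m/K, α₂L₂ = 1.14066×10⁻⁵ m/K → total 1.264233×10⁻⁵ m/K
ΔT = g/(α₁L₁+α₂L₂) = 3.04×10⁻⁴ / 1.264233×10⁻⁵ = 24.046 K
T = 20.9 + 24.046 = 44.946 °C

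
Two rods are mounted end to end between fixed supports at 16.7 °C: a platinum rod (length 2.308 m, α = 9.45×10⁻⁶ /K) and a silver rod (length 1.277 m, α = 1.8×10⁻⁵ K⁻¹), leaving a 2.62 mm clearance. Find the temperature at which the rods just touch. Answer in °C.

α₁L₁ = 2.18106×10⁻⁵ m/K, α₂L₂ = 2.2986×10⁻⁵ m/K → total 4.47966×10⁻⁵ m/K
ΔT = g/(α₁L₁+α₂L₂) = 2.62×10⁻³ / 4.47966×10⁻⁵ = 58.487 K
T = 16.7 + 58.487 = 75.187 °C

T = 75.2 °C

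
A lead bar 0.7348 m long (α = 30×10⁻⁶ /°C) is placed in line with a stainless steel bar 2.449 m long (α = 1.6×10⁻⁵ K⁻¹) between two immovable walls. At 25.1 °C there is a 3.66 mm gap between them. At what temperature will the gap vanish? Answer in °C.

T = 84.9 °C

Gap closes when ΔL₁ + ΔL₂ = 3.66 mm = 3.66×10⁻³ m
(α₁L₁ + α₂L₂)ΔT = g
α₁L₁ + α₂L₂ = 30×10⁻⁶×0.7348 + 1.6×10⁻⁵×2.449 = 6.1228×10⁻⁵ m/K
ΔT = 3.66×10⁻³ / 6.1228×10⁻⁵ = 59.777 K
T = 25.1 + 59.777 = 84.877 °C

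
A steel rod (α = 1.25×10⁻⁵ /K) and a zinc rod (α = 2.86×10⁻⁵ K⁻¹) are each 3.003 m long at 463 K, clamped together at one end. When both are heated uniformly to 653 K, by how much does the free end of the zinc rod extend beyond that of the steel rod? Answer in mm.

ΔT = 190 K
steel: ΔL = 1.25×10⁻⁵ × 3.003 m × 190 = 7.1321×10⁻³ m = 7.1321 mm
zinc: ΔL = 2.86×10⁻⁵ × 3.003 m × 190 = 1.6318×10⁻² m = 16.318 mm
difference = 16.318 − 7.1321 = 9.1859 mm

9.19 mm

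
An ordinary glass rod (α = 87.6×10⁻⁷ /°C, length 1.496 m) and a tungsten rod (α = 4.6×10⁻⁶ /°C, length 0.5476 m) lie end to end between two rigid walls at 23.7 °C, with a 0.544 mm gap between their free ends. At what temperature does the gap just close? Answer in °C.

α₁L₁ = 1.310496×10⁻⁵ m/K, α₂L₂ = 2.51896×10⁻⁶ m/K → total 1.562392×10⁻⁵ m/K
ΔT = g/(α₁L₁+α₂L₂) = 5.44×10⁻⁴ / 1.562392×10⁻⁵ = 34.818 K
T = 23.7 + 34.818 = 58.518 °C

T = 58.5 °C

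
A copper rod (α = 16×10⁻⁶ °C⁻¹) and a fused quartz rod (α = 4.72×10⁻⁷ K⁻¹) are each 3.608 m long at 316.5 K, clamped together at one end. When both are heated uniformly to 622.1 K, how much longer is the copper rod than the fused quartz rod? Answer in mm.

ΔT = 305.6 K
copper: ΔL = 16×10⁻⁶ × 3.608 m × 305.6 = 1.7642×10⁻² m = 17.642 mm
fused quartz: ΔL = 4.72×10⁻⁷ × 3.608 m × 305.6 = 5.2043×10⁻⁴ m = 0.52043 mm
difference = 17.642 − 0.52043 = 17.12157 mm

17.1 mm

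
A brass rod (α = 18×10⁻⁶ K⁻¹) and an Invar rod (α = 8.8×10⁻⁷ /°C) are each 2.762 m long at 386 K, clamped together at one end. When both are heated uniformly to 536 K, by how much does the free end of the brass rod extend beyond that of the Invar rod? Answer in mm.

ΔT = 150 K
brass: ΔL = 18×10⁻⁶ × 2.762 m × 150 = 7.4574×10⁻³ m = 7.4574 mm
Invar: ΔL = 8.8×10⁻⁷ × 2.762 m × 150 = 3.6458×10⁻⁴ m = 0.36458 mm
difference = 7.4574 − 0.36458 = 7.09282 mm

7.09 mm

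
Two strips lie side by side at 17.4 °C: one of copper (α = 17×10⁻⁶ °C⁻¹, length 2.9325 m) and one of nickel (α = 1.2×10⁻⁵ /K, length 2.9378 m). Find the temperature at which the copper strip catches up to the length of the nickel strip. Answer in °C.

L₁(1 + α₁ΔT) = L₂(1 + α₂ΔT) ⇒ ΔT = (L₂ − L₁)/(α₁L₁ − α₂L₂)
L₂ − L₁ = 2.9378 − 2.9325 = 5.30×10⁻³ m
α₁L₁ − α₂L₂ = 17×10⁻⁶×2.9325 − 1.2×10⁻⁵×2.9378 = 1.45989×10⁻⁵ m/K
ΔT = 5.30×10⁻³ / 1.45989×10⁻⁵ = 363.041 K
T = 17.4 + 363.041 = 380.441 °C

T = 380.4 °C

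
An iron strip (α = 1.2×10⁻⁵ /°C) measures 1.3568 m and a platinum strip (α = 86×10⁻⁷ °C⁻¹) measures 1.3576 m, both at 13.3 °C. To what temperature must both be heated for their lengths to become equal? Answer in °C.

L₁(1 + α₁ΔT) = L₂(1 + α₂ΔT) ⇒ ΔT = (L₂ − L₁)/(α₁L₁ − α₂L₂)
L₂ − L₁ = 1.3576 − 1.3568 = 8.00×10⁻⁴ m
α₁L₁ − α₂L₂ = 1.2×10⁻⁵×1.3568 − 86×10⁻⁷×1.3576 = 4.60624×10⁻⁶ m/K
ΔT = 8.00×10⁻⁴ / 4.60624×10⁻⁶ = 173.677 K
T = 13.3 + 173.677 = 186.977 °C

T = 187.0 °C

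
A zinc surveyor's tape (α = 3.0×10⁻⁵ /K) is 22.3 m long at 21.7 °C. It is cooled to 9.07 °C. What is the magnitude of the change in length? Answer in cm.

ΔL = 0.845 cm

|ΔT| = |9.07 − 21.7| = 12.63 K
ΔL = αL₀ΔT = (3.0×10⁻⁵)(22.3)(12.63) = 8.45×10⁻³ m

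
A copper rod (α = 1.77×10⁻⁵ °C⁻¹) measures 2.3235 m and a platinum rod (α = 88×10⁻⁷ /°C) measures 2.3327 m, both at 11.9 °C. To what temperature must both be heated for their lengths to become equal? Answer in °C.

T = 458.5 °C

Equal length when α₁L₁ΔT − α₂L₂ΔT = L₂ − L₁ = 9.20×10⁻³ m
α₁L₁ = 4.112595×10⁻⁵, α₂L₂ = 2.052776×10⁻⁵ → Δ(αL) = 2.059819×10⁻⁵ m/K
ΔT = 9.20×10⁻³ / 2.059819×10⁻⁵ = 446.641 K, so T = 11.9 + 446.641 = 458.541 °C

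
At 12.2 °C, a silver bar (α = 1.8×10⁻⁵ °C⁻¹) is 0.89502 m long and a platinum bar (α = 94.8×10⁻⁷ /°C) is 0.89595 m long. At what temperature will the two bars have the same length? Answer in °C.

T = 134.3 °C

L₁(1 + α₁ΔT) = L₂(1 + α₂ΔT) ⇒ ΔT = (L₂ − L₁)/(α₁L₁ − α₂L₂)
L₂ − L₁ = 0.89595 − 0.89502 = 9.30×10⁻⁴ m
α₁L₁ − α₂L₂ = 1.8×10⁻⁵×0.89502 − 94.8×10⁻⁷×0.89595 = 7.616754×10⁻⁶ m/K
ΔT = 9.30×10⁻⁴ / 7.616754×10⁻⁶ = 122.099 K
T = 12.2 + 122.099 = 134.299 °C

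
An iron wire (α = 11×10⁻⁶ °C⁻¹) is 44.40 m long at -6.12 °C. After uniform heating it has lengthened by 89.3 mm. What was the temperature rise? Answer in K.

ΔT = 183 K

ΔL = αL₀ΔT ⇒ ΔT = ΔL / (αL₀)
ΔT = 89.3×10⁻³ m / (11×10⁻⁶ × 44.40 m) = 182.84 K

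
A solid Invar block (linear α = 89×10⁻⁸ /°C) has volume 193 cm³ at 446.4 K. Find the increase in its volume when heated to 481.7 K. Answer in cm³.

ΔV = 0.0182 cm³

Isotropic solid: β ≈ 3α = 2.7×10⁻⁶ /K; ΔT = 35.3 K
ΔV = 3αV₀ΔT = 3(89×10⁻⁸)(193)(35.3) = 0.0182 cm³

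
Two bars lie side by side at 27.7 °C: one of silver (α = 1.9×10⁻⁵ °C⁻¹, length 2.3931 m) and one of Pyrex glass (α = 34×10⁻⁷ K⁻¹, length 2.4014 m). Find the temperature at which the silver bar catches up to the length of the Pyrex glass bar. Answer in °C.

L₁(1 + α₁ΔT) = L₂(1 + α₂ΔT) ⇒ ΔT = (L₂ − L₁)/(α₁L₁ − α₂L₂)
L₂ − L₁ = 2.4014 − 2.3931 = 8.30×10⁻³ m
α₁L₁ − α₂L₂ = 1.9×10⁻⁵×2.3931 − 34×10⁻⁷×2.4014 = 3.730414×10⁻⁵ m/K
ΔT = 8.30×10⁻³ / 3.730414×10⁻⁵ = 222.495 K
T = 27.7 + 222.495 = 250.195 °C

T = 250.2 °C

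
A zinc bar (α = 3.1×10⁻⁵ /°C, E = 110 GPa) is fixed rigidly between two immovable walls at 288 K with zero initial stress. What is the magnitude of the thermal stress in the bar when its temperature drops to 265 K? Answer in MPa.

σ = 78.4 MPa

Fully constrained: the free strain ε = αΔT is blocked, so σ = Eε = EαΔT.
|ΔT| = 23 K
σ = 110×10⁹ × 3.1×10⁻⁵ × 23 = 7.84×10⁷ Pa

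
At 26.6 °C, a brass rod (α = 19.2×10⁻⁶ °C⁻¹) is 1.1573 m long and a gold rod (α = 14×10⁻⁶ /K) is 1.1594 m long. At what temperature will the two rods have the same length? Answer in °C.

T = 377.3 °C

Equal length when α₁L₁ΔT − α₂L₂ΔT = L₂ − L₁ = 2.10×10⁻³ m
α₁L₁ = 2.222016×10⁻⁵, α₂L₂ = 1.62316×10⁻⁵ → Δ(αL) = 5.98856×10⁻⁶ m/K
ΔT = 2.10×10⁻³ / 5.98856×10⁻⁶ = 350.669 K, so T = 26.6 + 350.669 = 377.269 °C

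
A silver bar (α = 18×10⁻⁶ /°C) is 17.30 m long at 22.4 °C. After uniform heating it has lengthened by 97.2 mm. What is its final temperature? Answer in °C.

T = 335 °C

ΔL = αL₀ΔT ⇒ ΔT = ΔL / (αL₀)
ΔT = 97.2×10⁻³ m / (18×10⁻⁶ × 17.30 m) = 312.14 K
T = 22.4 + 312.14 = 334.54 °C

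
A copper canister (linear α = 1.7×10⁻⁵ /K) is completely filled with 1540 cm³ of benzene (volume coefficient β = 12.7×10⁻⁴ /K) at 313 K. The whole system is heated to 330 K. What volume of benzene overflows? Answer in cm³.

31.9 cm³

The canister also expands: β_container ≈ 3α = 5.1×10⁻⁵ /K
Net overflow = V₀(β_liq − 3α_cont)ΔT
β − 3α = 1.27×10⁻³ − 5.1×10⁻⁵ = 1.219×10⁻³ /K; ΔT = 17 K
ΔV = 1540 × 1.219×10⁻³ × 17 = 31.9 cm³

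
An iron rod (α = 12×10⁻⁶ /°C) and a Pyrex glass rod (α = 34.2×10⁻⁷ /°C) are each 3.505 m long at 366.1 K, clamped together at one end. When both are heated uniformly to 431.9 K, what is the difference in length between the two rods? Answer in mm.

1.98 mm

ΔT = 65.8 K
iron: ΔL = 12×10⁻⁶ × 3.505 m × 65.8 = 2.7675×10⁻³ m = 2.7675 mm
Pyrex glass: ΔL = 34.2×10⁻⁷ × 3.505 m × 65.8 = 7.8875×10⁻⁴ m = 0.78875 mm
difference = 2.7675 − 0.78875 = 1.97875 mm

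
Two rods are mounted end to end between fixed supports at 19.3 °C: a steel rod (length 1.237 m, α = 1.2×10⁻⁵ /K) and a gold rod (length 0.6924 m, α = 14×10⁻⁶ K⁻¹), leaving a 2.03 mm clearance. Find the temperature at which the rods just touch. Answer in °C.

T = 102 °C

Gap closes when ΔL₁ + ΔL₂ = 2.03 mm = 2.03×10⁻³ m
(α₁L₁ + α₂L₂)ΔT = g
α₁L₁ + α₂L₂ = 1.2×10⁻⁵×1.237 + 14×10⁻⁶×0.6924 = 2.45376×10⁻⁵ m/K
ΔT = 2.03×10⁻³ / 2.45376×10⁻⁵ = 82.73 K
T = 19.3 + 82.73 = 102.03 °C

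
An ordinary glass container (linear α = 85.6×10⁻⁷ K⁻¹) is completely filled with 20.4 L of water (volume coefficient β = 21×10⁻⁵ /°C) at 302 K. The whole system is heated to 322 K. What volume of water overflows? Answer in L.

The container also expands: β_container ≈ 3α = 2.568×10⁻⁵ /K
Net overflow = V₀(β_liq − 3α_cont)ΔT
β − 3α = 2.10×10⁻⁴ − 2.568×10⁻⁵ = 1.8432×10⁻⁴ /K; ΔT = 20 K
ΔV = 20.4 × 1.8432×10⁻⁴ × 20 = 0.0752 L

0.0752 L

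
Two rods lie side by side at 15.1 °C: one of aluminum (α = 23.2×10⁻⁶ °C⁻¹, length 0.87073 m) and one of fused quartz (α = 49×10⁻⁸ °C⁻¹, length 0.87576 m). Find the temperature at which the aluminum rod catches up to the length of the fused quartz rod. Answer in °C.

T = 269.5 °C

Equal length when α₁L₁ΔT − α₂L₂ΔT = L₂ − L₁ = 5.03×10⁻³ m
α₁L₁ = 2.0200936×10⁻⁵, α₂L₂ = 4.291224×10⁻⁷ → Δ(αL) = 1.97718136×10⁻⁵ m/K
ΔT = 5.03×10⁻³ / 1.97718136×10⁻⁵ = 254.403 K, so T = 15.1 + 254.403 = 269.503 °C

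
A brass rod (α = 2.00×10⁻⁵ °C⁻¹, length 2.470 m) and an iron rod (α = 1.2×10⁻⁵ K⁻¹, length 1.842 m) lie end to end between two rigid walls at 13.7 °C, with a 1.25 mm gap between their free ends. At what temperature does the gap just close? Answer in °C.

Gap closes when ΔL₁ + ΔL₂ = 1.25 mm = 1.25×10⁻³ m
(α₁L₁ + α₂L₂)ΔT = g
α₁L₁ + α₂L₂ = 2.00×10⁻⁵×2.470 + 1.2×10⁻⁵×1.842 = 7.1504×10⁻⁵ m/K
ΔT = 1.25×10⁻³ / 7.1504×10⁻⁵ = 17.482 K
T = 13.7 + 17.482 = 31.182 °C

T = 31.2 °C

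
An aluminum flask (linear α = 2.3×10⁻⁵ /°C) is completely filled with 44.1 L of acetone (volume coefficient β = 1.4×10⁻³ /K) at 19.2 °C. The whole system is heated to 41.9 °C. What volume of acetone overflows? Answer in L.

1.33 L

The flask also expands: β_container ≈ 3α = 6.9×10⁻⁵ /K
Net overflow = V₀(β_liq − 3α_cont)ΔT
β − 3α = 1.40×10⁻³ − 6.9×10⁻⁵ = 1.331×10⁻³ /K; ΔT = 22.7 K
ΔV = 44.1 × 1.331×10⁻³ × 22.7 = 1.33 L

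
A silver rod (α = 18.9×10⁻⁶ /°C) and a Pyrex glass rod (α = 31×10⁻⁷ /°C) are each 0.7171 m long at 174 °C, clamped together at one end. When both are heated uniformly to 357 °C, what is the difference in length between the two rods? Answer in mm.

ΔT = 183 K
silver: ΔL = 18.9×10⁻⁶ × 0.7171 m × 183 = 2.4802×10⁻³ m = 2.4802 mm
Pyrex glass: ΔL = 31×10⁻⁷ × 0.7171 m × 183 = 4.0681×10⁻⁴ m = 0.40681 mm
difference = 2.4802 − 0.40681 = 2.07339 mm

2.07 mm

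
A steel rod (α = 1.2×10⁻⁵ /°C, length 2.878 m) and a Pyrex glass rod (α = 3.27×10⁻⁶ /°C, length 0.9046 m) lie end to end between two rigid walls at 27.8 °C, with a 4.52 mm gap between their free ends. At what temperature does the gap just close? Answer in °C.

T = 148 °C

Gap closes when ΔL₁ + ΔL₂ = 4.52 mm = 4.52×10⁻³ m
(α₁L₁ + α₂L₂)ΔT = g
α₁L₁ + α₂L₂ = 1.2×10⁻⁵×2.878 + 3.27×10⁻⁶×0.9046 = 3.7494042×10⁻⁵ m/K
ΔT = 4.52×10⁻³ / 3.7494042×10⁻⁵ = 120.55 K
T = 27.8 + 120.55 = 148.35 °C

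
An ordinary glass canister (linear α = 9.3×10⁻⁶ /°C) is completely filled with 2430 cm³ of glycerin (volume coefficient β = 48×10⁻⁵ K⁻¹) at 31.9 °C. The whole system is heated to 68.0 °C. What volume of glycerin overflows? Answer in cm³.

The canister also expands: β_container ≈ 3α = 2.79×10⁻⁵ /K
Net overflow = V₀(β_liq − 3α_cont)ΔT
β − 3α = 4.80×10⁻⁴ − 2.79×10⁻⁵ = 4.521×10⁻⁴ /K; ΔT = 36.1 K
ΔV = 2430 × 4.521×10⁻⁴ × 36.1 = 39.7 cm³

39.7 cm³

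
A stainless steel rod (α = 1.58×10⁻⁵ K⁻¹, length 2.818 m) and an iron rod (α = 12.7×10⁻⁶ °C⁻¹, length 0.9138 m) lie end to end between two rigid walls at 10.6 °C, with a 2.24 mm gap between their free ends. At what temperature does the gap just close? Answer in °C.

α₁L₁ = 4.45244×10⁻⁵ m/K, α₂L₂ = 1.160526×10⁻⁵ m/K → total 5.612966×10⁻⁵ m/K
ΔT = g/(α₁L₁+α₂L₂) = 2.24×10⁻³ / 5.612966×10⁻⁵ = 39.908 K
T = 10.6 + 39.908 = 50.508 °C

T = 50.5 °C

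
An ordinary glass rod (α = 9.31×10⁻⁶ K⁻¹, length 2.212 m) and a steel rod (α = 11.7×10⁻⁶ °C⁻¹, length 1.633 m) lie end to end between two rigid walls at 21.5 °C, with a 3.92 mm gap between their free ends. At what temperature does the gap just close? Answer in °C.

T = 120 °C

α₁L₁ = 2.059372×10⁻⁵ m/K, α₂L₂ = 1.91061×10⁻⁵ m/K → total 3.969982×10⁻⁵ m/K
ΔT = g/(α₁L₁+α₂L₂) = 3.92×10⁻³ / 3.969982×10⁻⁵ = 98.74 K
T = 21.5 + 98.74 = 120.24 °C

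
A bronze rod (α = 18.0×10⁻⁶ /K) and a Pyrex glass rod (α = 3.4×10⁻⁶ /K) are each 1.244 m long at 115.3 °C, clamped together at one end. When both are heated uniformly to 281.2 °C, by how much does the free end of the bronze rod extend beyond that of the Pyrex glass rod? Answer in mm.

3.01 mm

ΔT = 165.9 K
bronze: ΔL = 18.0×10⁻⁶ × 1.244 m × 165.9 = 3.7148×10⁻³ m = 3.7148 mm
Pyrex glass: ΔL = 3.4×10⁻⁶ × 1.244 m × 165.9 = 7.0169×10⁻⁴ m = 0.70169 mm
difference = 3.7148 − 0.70169 = 3.01311 mm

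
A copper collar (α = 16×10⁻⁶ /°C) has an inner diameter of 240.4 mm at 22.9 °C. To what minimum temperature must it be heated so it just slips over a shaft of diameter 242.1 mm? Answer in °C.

T = 465 °C

Required Δd = 242.1 − 240.4 = 1.7 mm
Δd = αd₀ΔT ⇒ ΔT = Δd/(αd₀) = 1.7 / (16×10⁻⁶ × 240.4) = 441.97 K
T_min = 22.9 + 441.97 = 464.87 °C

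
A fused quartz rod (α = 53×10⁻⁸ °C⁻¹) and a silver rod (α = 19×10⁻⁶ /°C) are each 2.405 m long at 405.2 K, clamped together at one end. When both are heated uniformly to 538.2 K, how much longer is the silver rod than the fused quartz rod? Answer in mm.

ΔT = 133.0 K
fused quartz: ΔL = 53×10⁻⁸ × 2.405 m × 133.0 = 1.6953×10⁻⁴ m = 0.16953 mm
silver: ΔL = 19×10⁻⁶ × 2.405 m × 133.0 = 6.0774×10⁻³ m = 6.0774 mm
difference = 6.0774 − 0.16953 = 5.90787 mm

5.91 mm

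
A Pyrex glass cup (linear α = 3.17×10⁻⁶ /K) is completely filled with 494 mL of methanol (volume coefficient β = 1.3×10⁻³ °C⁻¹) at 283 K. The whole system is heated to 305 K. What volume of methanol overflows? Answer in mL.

The cup also expands: β_container ≈ 3α = 9.51×10⁻⁶ /K
Net overflow = V₀(β_liq − 3α_cont)ΔT
β − 3α = 1.30×10⁻³ − 9.51×10⁻⁶ = 1.29049×10⁻³ /K; ΔT = 22 K
ΔV = 494 × 1.29049×10⁻³ × 22 = 14.0 mL

14.0 mL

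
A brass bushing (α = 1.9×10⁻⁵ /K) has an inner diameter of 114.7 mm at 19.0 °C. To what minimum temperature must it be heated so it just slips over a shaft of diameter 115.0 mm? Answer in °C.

T = 157 °C

Required Δd = 115.0 − 114.7 = 0.3 mm
Δd = αd₀ΔT ⇒ ΔT = Δd/(αd₀) = 0.3 / (1.9×10⁻⁵ × 114.7) = 137.66 K
T_min = 19.0 + 137.66 = 156.66 °C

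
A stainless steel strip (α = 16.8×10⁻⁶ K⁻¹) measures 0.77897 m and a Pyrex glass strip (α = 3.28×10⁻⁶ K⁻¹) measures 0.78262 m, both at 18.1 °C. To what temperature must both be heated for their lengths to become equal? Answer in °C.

T = 365.1 °C

L₁(1 + α₁ΔT) = L₂(1 + α₂ΔT) ⇒ ΔT = (L₂ − L₁)/(α₁L₁ − α₂L₂)
L₂ − L₁ = 0.78262 − 0.77897 = 3.65×10⁻³ m
α₁L₁ − α₂L₂ = 16.8×10⁻⁶×0.77897 − 3.28×10⁻⁶×0.78262 = 1.05197024×10⁻⁵ m/K
ΔT = 3.65×10⁻³ / 1.05197024×10⁻⁵ = 346.968 K
T = 18.1 + 346.968 = 365.068 °C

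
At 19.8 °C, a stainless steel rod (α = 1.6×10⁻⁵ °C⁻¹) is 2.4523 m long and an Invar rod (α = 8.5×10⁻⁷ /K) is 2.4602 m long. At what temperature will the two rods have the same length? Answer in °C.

Equal length when α₁L₁ΔT − α₂L₂ΔT = L₂ − L₁ = 7.90×10⁻³ m
α₁L₁ = 3.92368×10⁻⁵, α₂L₂ = 2.09117×10⁻⁶ → Δ(αL) = 3.714563×10⁻⁵ m/K
ΔT = 7.90×10⁻³ / 3.714563×10⁻⁵ = 212.676 K, so T = 19.8 + 212.676 = 232.476 °C

T = 232.5 °C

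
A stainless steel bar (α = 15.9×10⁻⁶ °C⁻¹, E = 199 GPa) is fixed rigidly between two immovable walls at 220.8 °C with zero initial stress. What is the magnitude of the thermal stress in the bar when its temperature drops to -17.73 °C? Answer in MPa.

σ = 755 MPa

Fully constrained: the free strain ε = αΔT is blocked, so σ = Eε = EαΔT.
|ΔT| = 238.53 K
σ = 199×10⁹ × 15.9×10⁻⁶ × 238.53 = 7.55×10⁸ Pa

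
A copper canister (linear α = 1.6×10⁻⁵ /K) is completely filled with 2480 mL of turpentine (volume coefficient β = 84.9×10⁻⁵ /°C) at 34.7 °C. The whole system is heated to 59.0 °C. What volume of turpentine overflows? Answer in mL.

48.3 mL

The canister also expands: β_container ≈ 3α = 4.8×10⁻⁵ /K
Net overflow = V₀(β_liq − 3α_cont)ΔT
β − 3α = 8.49×10⁻⁴ − 4.8×10⁻⁵ = 8.01×10⁻⁴ /K; ΔT = 24.3 K
ΔV = 2480 × 8.01×10⁻⁴ × 24.3 = 48.3 mL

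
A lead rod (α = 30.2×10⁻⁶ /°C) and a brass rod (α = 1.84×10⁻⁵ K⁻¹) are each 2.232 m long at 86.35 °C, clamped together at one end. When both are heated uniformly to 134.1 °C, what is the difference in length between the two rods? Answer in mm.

1.26 mm

ΔT = 47.75 K
lead: ΔL = 30.2×10⁻⁶ × 2.232 m × 47.75 = 3.2187×10⁻³ m = 3.2187 mm
brass: ΔL = 1.84×10⁻⁵ × 2.232 m × 47.75 = 1.9610×10⁻³ m = 1.9610 mm
difference = 3.2187 − 1.9610 = 1.2577 mm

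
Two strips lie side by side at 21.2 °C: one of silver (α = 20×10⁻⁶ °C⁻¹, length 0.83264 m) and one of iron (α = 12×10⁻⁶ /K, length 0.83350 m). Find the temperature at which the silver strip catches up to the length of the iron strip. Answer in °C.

L₁(1 + α₁ΔT) = L₂(1 + α₂ΔT) ⇒ ΔT = (L₂ − L₁)/(α₁L₁ − α₂L₂)
L₂ − L₁ = 0.83350 − 0.83264 = 8.60×10⁻⁴ m
α₁L₁ − α₂L₂ = 20×10⁻⁶×0.83264 − 12×10⁻⁶×0.83350 = 6.6508×10⁻⁶ m/K
ΔT = 8.60×10⁻⁴ / 6.6508×10⁻⁶ = 129.308 K
T = 21.2 + 129.308 = 150.508 °C

T = 150.5 °C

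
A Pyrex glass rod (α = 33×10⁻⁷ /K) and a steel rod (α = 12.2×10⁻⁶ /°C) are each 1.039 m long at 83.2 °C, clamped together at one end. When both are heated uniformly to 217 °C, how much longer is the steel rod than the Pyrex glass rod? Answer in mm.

1.24 mm

ΔT = 133.8 K
Pyrex glass: ΔL = 33×10⁻⁷ × 1.039 m × 133.8 = 4.5876×10⁻⁴ m = 0.45876 mm
steel: ΔL = 12.2×10⁻⁶ × 1.039 m × 133.8 = 1.6960×10⁻³ m = 1.6960 mm
difference = 1.6960 − 0.45876 = 1.23724 mm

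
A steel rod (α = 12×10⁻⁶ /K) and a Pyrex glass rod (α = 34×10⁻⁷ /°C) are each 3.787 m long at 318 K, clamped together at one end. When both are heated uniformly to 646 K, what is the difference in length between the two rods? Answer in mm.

10.7 mm

ΔT = 328 K
steel: ΔL = 12×10⁻⁶ × 3.787 m × 328 = 1.4906×10⁻² m = 14.906 mm
Pyrex glass: ΔL = 34×10⁻⁷ × 3.787 m × 328 = 4.2233×10⁻³ m = 4.2233 mm
difference = 14.906 − 4.2233 = 10.6827 mm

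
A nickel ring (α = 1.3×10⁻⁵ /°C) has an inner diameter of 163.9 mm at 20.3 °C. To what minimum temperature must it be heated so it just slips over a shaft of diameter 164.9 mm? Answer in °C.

Required Δd = 164.9 − 163.9 = 1.0 mm
Δd = αd₀ΔT ⇒ ΔT = Δd/(αd₀) = 1.0 / (1.3×10⁻⁵ × 163.9) = 469.33 K
T_min = 20.3 + 469.33 = 489.63 °C

T = 490 °C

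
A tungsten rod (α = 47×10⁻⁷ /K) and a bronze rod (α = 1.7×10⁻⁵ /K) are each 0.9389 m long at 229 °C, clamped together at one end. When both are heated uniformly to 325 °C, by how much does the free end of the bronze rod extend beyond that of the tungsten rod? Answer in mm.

ΔT = 96 K
tungsten: ΔL = 47×10⁻⁷ × 0.9389 m × 96 = 4.2363×10⁻⁴ m = 0.42363 mm
bronze: ΔL = 1.7×10⁻⁵ × 0.9389 m × 96 = 1.5323×10⁻³ m = 1.5323 mm
difference = 1.5323 − 0.42363 = 1.10867 mm

1.11 mm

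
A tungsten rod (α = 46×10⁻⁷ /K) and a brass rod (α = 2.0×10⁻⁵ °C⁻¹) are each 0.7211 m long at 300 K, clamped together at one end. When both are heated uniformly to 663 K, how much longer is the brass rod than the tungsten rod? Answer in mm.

4.03 mm

ΔT = 363 K
tungsten: ΔL = 46×10⁻⁷ × 0.7211 m × 363 = 1.2041×10⁻³ m = 1.2041 mm
brass: ΔL = 2.0×10⁻⁵ × 0.7211 m × 363 = 5.2352×10⁻³ m = 5.2352 mm
difference = 5.2352 − 1.2041 = 4.0311 mm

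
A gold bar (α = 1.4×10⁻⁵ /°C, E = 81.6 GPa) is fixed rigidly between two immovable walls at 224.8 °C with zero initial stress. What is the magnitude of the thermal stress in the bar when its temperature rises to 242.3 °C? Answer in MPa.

σ = 20.0 MPa

Fully constrained: the free strain ε = αΔT is blocked, so σ = Eε = EαΔT.
|ΔT| = 17.5 K
σ = 81.6×10⁹ × 1.4×10⁻⁵ × 17.5 = 2.00×10⁷ Pa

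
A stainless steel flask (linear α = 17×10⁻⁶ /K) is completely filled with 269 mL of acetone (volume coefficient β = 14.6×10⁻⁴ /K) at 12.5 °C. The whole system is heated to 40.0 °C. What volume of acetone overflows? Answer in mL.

The flask also expands: β_container ≈ 3α = 5.1×10⁻⁵ /K
Net overflow = V₀(β_liq − 3α_cont)ΔT
β − 3α = 1.46×10⁻³ − 5.1×10⁻⁵ = 1.409×10⁻³ /K; ΔT = 27.5 K
ΔV = 269 × 1.409×10⁻³ × 27.5 = 10.4 mL

10.4 mL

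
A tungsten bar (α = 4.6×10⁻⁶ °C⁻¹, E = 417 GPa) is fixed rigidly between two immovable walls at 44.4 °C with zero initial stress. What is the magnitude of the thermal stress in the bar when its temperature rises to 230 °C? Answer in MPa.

Fully constrained: the free strain ε = αΔT is blocked, so σ = Eε = EαΔT.
|ΔT| = 185.6 K
σ = 417×10⁹ × 4.6×10⁻⁶ × 185.6 = 3.56×10⁸ Pa

σ = 356 MPa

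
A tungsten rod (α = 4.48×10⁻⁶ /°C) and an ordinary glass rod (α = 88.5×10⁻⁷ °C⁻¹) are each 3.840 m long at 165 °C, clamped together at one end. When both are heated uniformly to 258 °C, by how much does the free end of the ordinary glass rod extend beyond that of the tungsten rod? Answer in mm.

ΔT = 93 K
tungsten: ΔL = 4.48×10⁻⁶ × 3.840 m × 93 = 1.5999×10⁻³ m = 1.5999 mm
ordinary glass: ΔL = 88.5×10⁻⁷ × 3.840 m × 93 = 3.1605×10⁻³ m = 3.1605 mm
difference = 3.1605 − 1.5999 = 1.5606 mm

1.56 mm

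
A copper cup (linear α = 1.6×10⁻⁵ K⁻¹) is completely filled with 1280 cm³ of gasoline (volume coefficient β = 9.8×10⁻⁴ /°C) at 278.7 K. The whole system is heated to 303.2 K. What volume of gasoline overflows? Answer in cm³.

29.2 cm³

The cup also expands: β_container ≈ 3α = 4.8×10⁻⁵ /K
Net overflow = V₀(β_liq − 3α_cont)ΔT
β − 3α = 9.80×10⁻⁴ − 4.8×10⁻⁵ = 9.32×10⁻⁴ /K; ΔT = 24.5 K
ΔV = 1280 × 9.32×10⁻⁴ × 24.5 = 29.2 cm³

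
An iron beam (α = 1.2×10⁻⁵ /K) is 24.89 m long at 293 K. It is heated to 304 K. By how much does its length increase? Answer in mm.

ΔL = 3.29 mm

|ΔT| = |304 − 293| = 11 K
ΔL = αL₀ΔT = (1.2×10⁻⁵)(24.89)(11) = 3.29×10⁻³ m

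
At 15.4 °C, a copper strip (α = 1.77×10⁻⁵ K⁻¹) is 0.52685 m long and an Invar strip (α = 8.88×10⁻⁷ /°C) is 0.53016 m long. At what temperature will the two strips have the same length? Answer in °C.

T = 389.2 °C

Equal length when α₁L₁ΔT − α₂L₂ΔT = L₂ − L₁ = 3.31×10⁻³ m
α₁L₁ = 9.325245×10⁻⁶, α₂L₂ = 4.7078208×10⁻⁷ → Δ(αL) = 8.85446292×10⁻⁶ m/K
ΔT = 3.31×10⁻³ / 8.85446292×10⁻⁶ = 373.823 K, so T = 15.4 + 373.823 = 389.223 °C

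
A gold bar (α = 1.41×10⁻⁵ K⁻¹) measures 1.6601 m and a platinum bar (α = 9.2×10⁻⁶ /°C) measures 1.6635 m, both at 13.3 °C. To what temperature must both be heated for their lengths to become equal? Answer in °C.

Equal length when α₁L₁ΔT − α₂L₂ΔT = L₂ − L₁ = 3.40×10⁻³ m
α₁L₁ = 2.340741×10⁻⁵, α₂L₂ = 1.53042×10⁻⁵ → Δ(αL) = 8.10321×10⁻⁶ m/K
ΔT = 3.40×10⁻³ / 8.10321×10⁻⁶ = 419.587 K, so T = 13.3 + 419.587 = 432.887 °C

T = 432.9 °C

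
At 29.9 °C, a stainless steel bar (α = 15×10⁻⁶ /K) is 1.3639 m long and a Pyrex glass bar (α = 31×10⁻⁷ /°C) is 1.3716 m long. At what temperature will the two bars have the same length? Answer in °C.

L₁(1 + α₁ΔT) = L₂(1 + α₂ΔT) ⇒ ΔT = (L₂ − L₁)/(α₁L₁ − α₂L₂)
L₂ − L₁ = 1.3716 − 1.3639 = 7.70×10⁻³ m
α₁L₁ − α₂L₂ = 15×10⁻⁶×1.3639 − 31×10⁻⁷×1.3716 = 1.620654×10⁻⁵ m/K
ΔT = 7.70×10⁻³ / 1.620654×10⁻⁵ = 475.117 K
T = 29.9 + 475.117 = 505.017 °C

T = 505.0 °C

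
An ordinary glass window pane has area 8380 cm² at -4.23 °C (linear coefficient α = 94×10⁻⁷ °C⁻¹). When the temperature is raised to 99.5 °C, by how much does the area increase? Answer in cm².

Area coefficient ≈ 2α; |ΔT| = 103.73 K
ΔA = 2αA₀ΔT = 2(94×10⁻⁷)(8380)(103.73) = 16.3 cm²

ΔA = 16.3 cm²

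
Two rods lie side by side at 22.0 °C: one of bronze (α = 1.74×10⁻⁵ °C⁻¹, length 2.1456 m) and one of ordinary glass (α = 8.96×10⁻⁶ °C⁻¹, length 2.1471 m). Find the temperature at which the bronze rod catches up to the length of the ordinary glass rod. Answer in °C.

Equal length when α₁L₁ΔT − α₂L₂ΔT = L₂ − L₁ = 1.50×10⁻³ m
α₁L₁ = 3.733344×10⁻⁵, α₂L₂ = 1.9238016×10⁻⁵ → Δ(αL) = 1.8095424×10⁻⁵ m/K
ΔT = 1.50×10⁻³ / 1.8095424×10⁻⁵ = 82.894 K, so T = 22.0 + 82.894 = 104.894 °C

T = 104.9 °C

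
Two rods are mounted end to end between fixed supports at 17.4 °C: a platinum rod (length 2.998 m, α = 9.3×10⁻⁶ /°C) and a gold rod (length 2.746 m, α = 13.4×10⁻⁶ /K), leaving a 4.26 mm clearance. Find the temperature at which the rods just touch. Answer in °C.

T = 83.3 °C

Gap closes when ΔL₁ + ΔL₂ = 4.26 mm = 4.26×10⁻³ m
(α₁L₁ + α₂L₂)ΔT = g
α₁L₁ + α₂L₂ = 9.3×10⁻⁶×2.998 + 13.4×10⁻⁶×2.746 = 6.46778×10⁻⁵ m/K
ΔT = 4.26×10⁻³ / 6.46778×10⁻⁵ = 65.865 K
T = 17.4 + 65.865 = 83.265 °C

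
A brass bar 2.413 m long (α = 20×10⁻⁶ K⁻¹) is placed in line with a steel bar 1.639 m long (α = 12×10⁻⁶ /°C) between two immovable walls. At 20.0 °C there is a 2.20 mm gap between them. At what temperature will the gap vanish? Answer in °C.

Gap closes when ΔL₁ + ΔL₂ = 2.20 mm = 2.20×10⁻³ m
(α₁L₁ + α₂L₂)ΔT = g
α₁L₁ + α₂L₂ = 20×10⁻⁶×2.413 + 12×10⁻⁶×1.639 = 6.7928×10⁻⁵ m/K
ΔT = 2.20×10⁻³ / 6.7928×10⁻⁵ = 32.387 K
T = 20.0 + 32.387 = 52.387 °C

T = 52.4 °C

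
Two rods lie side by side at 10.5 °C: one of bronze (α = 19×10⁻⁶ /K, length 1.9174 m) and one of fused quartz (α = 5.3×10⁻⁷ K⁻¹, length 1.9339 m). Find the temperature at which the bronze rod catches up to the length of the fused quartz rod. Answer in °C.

T = 476.5 °C

L₁(1 + α₁ΔT) = L₂(1 + α₂ΔT) ⇒ ΔT = (L₂ − L₁)/(α₁L₁ − α₂L₂)
L₂ − L₁ = 1.9339 − 1.9174 = 1.65×10⁻² m
α₁L₁ − α₂L₂ = 19×10⁻⁶×1.9174 − 5.3×10⁻⁷×1.9339 = 3.5405633×10⁻⁵ m/K
ΔT = 1.65×10⁻² / 3.5405633×10⁻⁵ = 466.028 K
T = 10.5 + 466.028 = 476.528 °C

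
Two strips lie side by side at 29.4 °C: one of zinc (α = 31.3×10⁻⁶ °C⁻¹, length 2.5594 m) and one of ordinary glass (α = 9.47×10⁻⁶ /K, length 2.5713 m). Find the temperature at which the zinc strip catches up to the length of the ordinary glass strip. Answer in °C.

Equal length when α₁L₁ΔT − α₂L₂ΔT = L₂ − L₁ = 1.19×10⁻² m
α₁L₁ = 8.010922×10⁻⁵, α₂L₂ = 2.4350211×10⁻⁵ → Δ(αL) = 5.5759009×10⁻⁵ m/K
ΔT = 1.19×10⁻² / 5.5759009×10⁻⁵ = 213.418 K, so T = 29.4 + 213.418 = 242.818 °C

T = 242.8 °C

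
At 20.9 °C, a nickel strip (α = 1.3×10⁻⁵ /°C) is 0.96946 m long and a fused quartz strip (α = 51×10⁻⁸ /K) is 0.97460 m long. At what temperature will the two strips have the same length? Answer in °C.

T = 445.5 °C

L₁(1 + α₁ΔT) = L₂(1 + α₂ΔT) ⇒ ΔT = (L₂ − L₁)/(α₁L₁ − α₂L₂)
L₂ − L₁ = 0.97460 − 0.96946 = 5.14×10⁻³ m
α₁L₁ − α₂L₂ = 1.3×10⁻⁵×0.96946 − 51×10⁻⁸×0.97460 = 1.2105934×10⁻⁵ m/K
ΔT = 5.14×10⁻³ / 1.2105934×10⁻⁵ = 424.585 K
T = 20.9 + 424.585 = 445.485 °C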